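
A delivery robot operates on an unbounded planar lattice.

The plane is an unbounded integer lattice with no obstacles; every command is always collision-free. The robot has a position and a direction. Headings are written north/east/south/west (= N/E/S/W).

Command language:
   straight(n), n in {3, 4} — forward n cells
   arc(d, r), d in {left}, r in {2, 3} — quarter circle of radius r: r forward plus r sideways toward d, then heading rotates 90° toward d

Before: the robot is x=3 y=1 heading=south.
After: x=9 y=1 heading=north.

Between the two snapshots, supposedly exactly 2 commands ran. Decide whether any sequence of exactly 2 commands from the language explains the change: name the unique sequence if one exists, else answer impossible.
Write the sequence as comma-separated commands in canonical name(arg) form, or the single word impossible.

key: position moved to (9,1) AND the heading swung to N — translation plus rotation needed
initial: x=3 y=1 heading=south
t=1 arc(left, 3) ⇒ x=6 y=-2 heading=east
t=2 arc(left, 3) ⇒ x=9 y=1 heading=north
all 16 alternatives checked — unique.

arc(left, 3), arc(left, 3)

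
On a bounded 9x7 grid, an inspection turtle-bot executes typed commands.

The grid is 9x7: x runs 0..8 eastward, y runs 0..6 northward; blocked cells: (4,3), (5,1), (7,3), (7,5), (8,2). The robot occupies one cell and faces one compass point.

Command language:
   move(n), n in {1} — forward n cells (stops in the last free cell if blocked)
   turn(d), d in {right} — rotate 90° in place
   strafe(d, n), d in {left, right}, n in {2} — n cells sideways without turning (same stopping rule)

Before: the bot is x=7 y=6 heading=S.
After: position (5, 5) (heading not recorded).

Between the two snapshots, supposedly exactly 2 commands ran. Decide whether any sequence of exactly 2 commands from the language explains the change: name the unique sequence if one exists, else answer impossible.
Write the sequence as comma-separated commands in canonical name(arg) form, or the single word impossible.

key: running move(1) before strafe(right, 2) would end elsewhere — order is forced
initial: x=7 y=6 heading=S
t=1 strafe(right, 2) ⇒ x=5 y=6 heading=S
t=2 move(1) ⇒ x=5 y=5 heading=S
no other 2-command option fits: unique.

strafe(right, 2), move(1)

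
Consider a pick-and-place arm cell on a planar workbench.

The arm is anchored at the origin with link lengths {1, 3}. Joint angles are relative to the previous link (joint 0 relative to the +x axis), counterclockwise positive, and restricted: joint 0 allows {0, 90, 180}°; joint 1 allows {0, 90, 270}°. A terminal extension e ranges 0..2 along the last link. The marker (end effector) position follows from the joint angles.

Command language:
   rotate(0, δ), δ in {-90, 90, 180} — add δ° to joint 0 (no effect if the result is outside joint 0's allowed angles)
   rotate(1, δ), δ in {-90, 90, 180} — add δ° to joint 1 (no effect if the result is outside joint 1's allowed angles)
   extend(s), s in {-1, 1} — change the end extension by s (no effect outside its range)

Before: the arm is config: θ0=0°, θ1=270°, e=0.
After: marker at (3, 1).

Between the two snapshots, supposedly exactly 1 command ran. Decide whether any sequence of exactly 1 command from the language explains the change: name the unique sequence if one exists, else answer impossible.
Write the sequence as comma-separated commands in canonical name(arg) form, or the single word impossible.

start: config: θ0=0°, θ1=270°, e=0
[1] after rotate(0, 90): config: θ0=90°, θ1=270°, e=0
uniquely the one of 8 1-step routes that fits.

rotate(0, 90)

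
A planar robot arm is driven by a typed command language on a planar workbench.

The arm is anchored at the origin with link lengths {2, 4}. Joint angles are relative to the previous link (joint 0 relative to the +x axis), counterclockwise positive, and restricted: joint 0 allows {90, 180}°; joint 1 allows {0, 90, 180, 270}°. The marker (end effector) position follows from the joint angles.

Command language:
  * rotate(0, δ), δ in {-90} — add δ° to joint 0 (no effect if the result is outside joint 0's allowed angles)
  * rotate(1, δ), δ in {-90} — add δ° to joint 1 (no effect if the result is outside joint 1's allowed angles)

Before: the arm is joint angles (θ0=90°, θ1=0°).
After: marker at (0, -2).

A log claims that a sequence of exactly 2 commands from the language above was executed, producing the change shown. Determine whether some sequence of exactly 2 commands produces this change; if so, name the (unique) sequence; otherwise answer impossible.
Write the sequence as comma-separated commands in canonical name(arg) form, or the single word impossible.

rotate(1, -90), rotate(1, -90)

t0: joint angles (θ0=90°, θ1=0°)
t=1 rotate(1, -90) ⇒ joint angles (θ0=90°, θ1=270°)
t=2 rotate(1, -90) ⇒ joint angles (θ0=90°, θ1=180°)
uniquely the one of 4 2-step routes that fits.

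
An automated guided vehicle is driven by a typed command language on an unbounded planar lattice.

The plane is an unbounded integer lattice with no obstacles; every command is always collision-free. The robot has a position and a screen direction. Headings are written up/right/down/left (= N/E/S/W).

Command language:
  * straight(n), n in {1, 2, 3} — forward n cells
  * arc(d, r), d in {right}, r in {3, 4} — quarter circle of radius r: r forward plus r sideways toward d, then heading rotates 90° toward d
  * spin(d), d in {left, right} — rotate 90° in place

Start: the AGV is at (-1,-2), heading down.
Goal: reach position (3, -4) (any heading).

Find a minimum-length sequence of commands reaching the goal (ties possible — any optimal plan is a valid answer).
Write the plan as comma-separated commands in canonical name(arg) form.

initial: at (-1,-2), heading down
t=1 arc(right, 3) ⇒ at (-4,-5), heading left
t=2 spin(right) ⇒ at (-4,-5), heading up
t=3 arc(right, 4) ⇒ at (0,-1), heading right
t=4 arc(right, 3) ⇒ at (3,-4), heading down
nothing shorter than 4 reaches the goal.

arc(right, 3), spin(right), arc(right, 4), arc(right, 3)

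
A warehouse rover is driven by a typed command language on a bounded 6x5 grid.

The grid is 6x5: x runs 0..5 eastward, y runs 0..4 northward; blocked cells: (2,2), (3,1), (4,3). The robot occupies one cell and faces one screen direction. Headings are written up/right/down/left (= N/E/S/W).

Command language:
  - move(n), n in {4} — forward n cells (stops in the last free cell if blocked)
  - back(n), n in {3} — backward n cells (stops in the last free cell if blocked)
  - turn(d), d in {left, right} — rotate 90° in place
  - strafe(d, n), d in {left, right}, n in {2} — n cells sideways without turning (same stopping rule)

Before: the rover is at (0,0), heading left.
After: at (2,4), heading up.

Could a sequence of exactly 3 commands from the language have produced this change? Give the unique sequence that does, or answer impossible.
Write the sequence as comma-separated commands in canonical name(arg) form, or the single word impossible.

turn(right), move(4), strafe(right, 2)

key: cell and facing (now N) both changed — the 3 commands mix motion and turning
initial: at (0,0), heading left
step 1 (turn(right)): at (0,0), heading up
step 2 (move(4)): at (0,4), heading up
step 3 (strafe(right, 2)): at (2,4), heading up
all 216 alternatives checked — unique.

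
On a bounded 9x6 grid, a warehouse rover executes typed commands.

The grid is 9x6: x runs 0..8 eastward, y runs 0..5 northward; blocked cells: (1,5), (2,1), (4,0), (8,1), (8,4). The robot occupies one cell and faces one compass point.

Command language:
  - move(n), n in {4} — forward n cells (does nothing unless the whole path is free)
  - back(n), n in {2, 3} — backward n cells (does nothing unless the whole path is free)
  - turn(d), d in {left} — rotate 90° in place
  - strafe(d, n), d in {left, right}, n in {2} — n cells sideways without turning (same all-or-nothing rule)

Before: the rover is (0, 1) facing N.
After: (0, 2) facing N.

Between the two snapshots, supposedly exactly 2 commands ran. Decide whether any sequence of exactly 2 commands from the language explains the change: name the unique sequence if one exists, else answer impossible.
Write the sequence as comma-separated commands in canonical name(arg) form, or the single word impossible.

move(4), back(3)

key: order matters: swapping move(4) and back(3) lands elsewhere
initial: (0, 1) facing N
[1] after move(4): (0, 5) facing N
[2] after back(3): (0, 2) facing N
no rival 2-sequence matches.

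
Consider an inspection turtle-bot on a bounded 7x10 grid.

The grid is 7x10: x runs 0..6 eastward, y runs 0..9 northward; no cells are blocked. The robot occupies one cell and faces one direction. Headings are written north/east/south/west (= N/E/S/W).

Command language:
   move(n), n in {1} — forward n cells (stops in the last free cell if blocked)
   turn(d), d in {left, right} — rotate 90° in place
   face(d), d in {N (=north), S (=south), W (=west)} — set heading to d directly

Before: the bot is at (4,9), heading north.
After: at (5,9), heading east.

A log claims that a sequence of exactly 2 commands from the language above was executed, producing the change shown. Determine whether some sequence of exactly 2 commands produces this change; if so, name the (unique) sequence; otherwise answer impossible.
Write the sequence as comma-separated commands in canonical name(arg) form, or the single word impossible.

turn(right), move(1)

key: running move(1) before turn(right) would end elsewhere — order is forced
t0: at (4,9), heading north
t=1 turn(right) ⇒ at (4,9), heading east
t=2 move(1) ⇒ at (5,9), heading east
all 36 alternatives checked — unique.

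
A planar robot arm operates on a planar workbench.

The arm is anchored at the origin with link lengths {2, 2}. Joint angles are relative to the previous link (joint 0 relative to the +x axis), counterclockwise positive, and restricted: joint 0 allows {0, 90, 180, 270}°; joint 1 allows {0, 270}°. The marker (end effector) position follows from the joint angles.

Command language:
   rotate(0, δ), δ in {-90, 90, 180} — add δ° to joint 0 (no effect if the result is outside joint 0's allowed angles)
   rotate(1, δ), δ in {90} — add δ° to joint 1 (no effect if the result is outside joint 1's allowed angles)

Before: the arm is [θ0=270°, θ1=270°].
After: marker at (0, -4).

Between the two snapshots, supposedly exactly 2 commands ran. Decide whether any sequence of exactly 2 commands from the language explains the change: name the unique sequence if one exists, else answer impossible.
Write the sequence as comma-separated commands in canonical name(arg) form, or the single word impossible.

rotate(1, 90), rotate(1, 90)

start: [θ0=270°, θ1=270°]
t=1 rotate(1, 90) ⇒ [θ0=270°, θ1=0°]
t=2 rotate(1, 90) ⇒ [θ0=270°, θ1=0°]
no rival 2-sequence matches.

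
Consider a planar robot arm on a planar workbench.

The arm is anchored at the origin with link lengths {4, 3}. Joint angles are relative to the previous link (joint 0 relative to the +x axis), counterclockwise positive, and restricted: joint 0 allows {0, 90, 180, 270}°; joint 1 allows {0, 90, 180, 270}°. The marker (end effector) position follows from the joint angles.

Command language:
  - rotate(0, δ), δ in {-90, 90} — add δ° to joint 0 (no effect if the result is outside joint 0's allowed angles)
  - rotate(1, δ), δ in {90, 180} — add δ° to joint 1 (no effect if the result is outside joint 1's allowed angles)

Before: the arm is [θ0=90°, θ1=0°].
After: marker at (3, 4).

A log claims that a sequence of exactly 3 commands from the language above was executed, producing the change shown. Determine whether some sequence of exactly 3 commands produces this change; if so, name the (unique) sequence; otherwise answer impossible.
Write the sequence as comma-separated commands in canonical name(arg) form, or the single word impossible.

rotate(1, 90), rotate(1, 90), rotate(1, 90)

initial: [θ0=90°, θ1=0°]
[1] after rotate(1, 90): [θ0=90°, θ1=90°]
[2] after rotate(1, 90): [θ0=90°, θ1=180°]
[3] after rotate(1, 90): [θ0=90°, θ1=270°]
all 64 alternatives checked — unique.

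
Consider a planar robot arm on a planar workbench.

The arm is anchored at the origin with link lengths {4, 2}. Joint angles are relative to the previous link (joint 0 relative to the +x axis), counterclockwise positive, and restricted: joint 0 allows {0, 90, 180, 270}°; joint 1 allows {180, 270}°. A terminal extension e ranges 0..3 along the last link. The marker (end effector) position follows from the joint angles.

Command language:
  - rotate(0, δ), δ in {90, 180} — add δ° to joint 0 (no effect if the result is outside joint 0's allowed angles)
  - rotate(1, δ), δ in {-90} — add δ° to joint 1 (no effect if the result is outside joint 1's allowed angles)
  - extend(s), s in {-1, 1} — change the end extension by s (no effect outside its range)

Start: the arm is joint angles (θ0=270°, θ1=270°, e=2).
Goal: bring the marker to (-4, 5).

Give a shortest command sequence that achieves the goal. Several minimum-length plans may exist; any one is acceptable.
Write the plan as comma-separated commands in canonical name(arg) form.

from: joint angles (θ0=270°, θ1=270°, e=2)
t=1 rotate(0, 180) ⇒ joint angles (θ0=90°, θ1=270°, e=2)
t=2 rotate(0, 90) ⇒ joint angles (θ0=180°, θ1=270°, e=2)
t=3 extend(1) ⇒ joint angles (θ0=180°, θ1=270°, e=3)
nothing shorter than 3 reaches the goal.

rotate(0, 180), rotate(0, 90), extend(1)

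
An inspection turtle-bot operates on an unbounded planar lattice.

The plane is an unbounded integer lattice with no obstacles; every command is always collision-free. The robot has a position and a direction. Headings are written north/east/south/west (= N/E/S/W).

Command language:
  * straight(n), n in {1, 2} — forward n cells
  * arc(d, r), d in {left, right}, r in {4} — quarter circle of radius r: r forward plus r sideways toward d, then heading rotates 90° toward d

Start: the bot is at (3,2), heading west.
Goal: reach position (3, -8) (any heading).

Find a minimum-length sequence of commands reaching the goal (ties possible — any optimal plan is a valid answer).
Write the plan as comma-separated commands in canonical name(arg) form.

t0: at (3,2), heading west
1. arc(left, 4) → at (-1,-2), heading south
2. straight(2) → at (-1,-4), heading south
3. arc(left, 4) → at (3,-8), heading east
nothing shorter than 3 reaches the goal.

arc(left, 4), straight(2), arc(left, 4)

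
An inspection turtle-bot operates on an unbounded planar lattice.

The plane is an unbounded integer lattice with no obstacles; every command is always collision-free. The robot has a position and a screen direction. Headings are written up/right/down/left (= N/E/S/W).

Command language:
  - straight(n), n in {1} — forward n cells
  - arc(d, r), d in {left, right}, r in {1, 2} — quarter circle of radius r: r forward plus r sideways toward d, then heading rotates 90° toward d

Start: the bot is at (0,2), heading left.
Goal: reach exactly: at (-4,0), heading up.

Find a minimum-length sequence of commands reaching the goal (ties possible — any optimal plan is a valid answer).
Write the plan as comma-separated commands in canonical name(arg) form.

begin: at (0,2), heading left
1. arc(left, 2) → at (-2,0), heading down
2. arc(right, 1) → at (-3,-1), heading left
3. arc(right, 1) → at (-4,0), heading up
minimal: 3 command(s), checked below 3.

arc(left, 2), arc(right, 1), arc(right, 1)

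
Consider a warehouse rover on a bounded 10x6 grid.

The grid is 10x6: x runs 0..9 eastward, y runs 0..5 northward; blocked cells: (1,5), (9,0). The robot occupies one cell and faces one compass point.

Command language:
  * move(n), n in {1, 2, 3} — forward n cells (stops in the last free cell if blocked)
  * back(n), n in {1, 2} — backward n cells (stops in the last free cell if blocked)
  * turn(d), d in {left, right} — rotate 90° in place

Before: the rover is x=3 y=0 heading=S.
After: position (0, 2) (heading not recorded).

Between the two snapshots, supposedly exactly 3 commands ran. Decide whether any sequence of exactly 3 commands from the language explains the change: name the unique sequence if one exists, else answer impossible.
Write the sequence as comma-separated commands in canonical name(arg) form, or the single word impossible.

key: running move(3) before back(2) would end elsewhere — order is forced
begin: x=3 y=0 heading=S
t=1 back(2) ⇒ x=3 y=2 heading=S
t=2 turn(right) ⇒ x=3 y=2 heading=W
t=3 move(3) ⇒ x=0 y=2 heading=W
no other 3-command option fits: unique.

back(2), turn(right), move(3)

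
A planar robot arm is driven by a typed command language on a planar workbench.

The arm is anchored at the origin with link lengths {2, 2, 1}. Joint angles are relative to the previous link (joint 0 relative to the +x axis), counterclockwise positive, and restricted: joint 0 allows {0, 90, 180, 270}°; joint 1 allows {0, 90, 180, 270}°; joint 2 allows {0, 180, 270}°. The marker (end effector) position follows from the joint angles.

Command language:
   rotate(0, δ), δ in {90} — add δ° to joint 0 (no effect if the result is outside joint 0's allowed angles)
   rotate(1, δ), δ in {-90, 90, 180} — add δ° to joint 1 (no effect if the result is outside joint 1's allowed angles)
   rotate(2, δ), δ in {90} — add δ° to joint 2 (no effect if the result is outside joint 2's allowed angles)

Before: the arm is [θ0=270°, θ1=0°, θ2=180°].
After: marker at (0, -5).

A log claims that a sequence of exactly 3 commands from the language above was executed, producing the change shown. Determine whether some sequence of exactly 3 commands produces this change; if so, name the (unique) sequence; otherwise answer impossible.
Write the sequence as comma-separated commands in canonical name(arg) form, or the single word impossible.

begin: [θ0=270°, θ1=0°, θ2=180°]
t=1 rotate(2, 90) ⇒ [θ0=270°, θ1=0°, θ2=270°]
t=2 rotate(2, 90) ⇒ [θ0=270°, θ1=0°, θ2=0°]
t=3 rotate(2, 90) ⇒ [θ0=270°, θ1=0°, θ2=0°]
uniquely the one of 125 3-step routes that fits.

rotate(2, 90), rotate(2, 90), rotate(2, 90)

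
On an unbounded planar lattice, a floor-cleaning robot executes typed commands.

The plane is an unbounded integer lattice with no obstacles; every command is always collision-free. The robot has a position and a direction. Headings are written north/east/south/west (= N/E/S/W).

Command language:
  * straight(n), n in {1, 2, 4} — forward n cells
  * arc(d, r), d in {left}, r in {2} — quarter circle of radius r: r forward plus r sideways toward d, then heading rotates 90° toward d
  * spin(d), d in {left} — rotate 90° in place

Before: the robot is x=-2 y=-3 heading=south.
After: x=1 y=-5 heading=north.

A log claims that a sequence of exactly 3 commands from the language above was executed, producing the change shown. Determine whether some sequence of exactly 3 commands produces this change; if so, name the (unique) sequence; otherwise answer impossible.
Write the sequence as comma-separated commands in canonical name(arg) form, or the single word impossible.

key: order matters: swapping arc(left, 2) and spin(left) lands elsewhere
from: x=-2 y=-3 heading=south
[1] after arc(left, 2): x=0 y=-5 heading=east
[2] after straight(1): x=1 y=-5 heading=east
[3] after spin(left): x=1 y=-5 heading=north
all 125 alternatives checked — unique.

arc(left, 2), straight(1), spin(left)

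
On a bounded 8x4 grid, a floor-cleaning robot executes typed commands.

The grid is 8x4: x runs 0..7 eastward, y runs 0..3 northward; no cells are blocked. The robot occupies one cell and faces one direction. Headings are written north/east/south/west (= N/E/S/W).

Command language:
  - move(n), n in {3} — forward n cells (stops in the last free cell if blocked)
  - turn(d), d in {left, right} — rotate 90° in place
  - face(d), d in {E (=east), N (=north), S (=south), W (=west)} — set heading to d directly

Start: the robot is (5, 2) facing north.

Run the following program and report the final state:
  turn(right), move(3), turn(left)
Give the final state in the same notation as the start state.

begin: (5, 2) facing north
step 1 (turn(right)): (5, 2) facing east
step 2 (move(3)): (7, 2) facing east
step 3 (turn(left)): (7, 2) facing north

(7, 2) facing north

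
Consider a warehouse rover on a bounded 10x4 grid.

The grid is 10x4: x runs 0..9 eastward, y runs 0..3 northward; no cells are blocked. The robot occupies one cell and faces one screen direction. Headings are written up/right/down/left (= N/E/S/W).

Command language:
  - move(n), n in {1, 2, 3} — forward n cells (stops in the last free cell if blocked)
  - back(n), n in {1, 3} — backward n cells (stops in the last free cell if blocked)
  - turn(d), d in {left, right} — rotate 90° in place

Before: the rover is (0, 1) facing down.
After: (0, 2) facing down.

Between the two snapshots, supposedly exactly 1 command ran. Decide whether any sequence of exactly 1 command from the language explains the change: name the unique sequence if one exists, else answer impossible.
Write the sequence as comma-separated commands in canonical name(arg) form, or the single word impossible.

key: still facing S — the one step turns nothing
start: (0, 1) facing down
t=1 back(1) ⇒ (0, 2) facing down
all 7 alternatives checked — unique.

back(1)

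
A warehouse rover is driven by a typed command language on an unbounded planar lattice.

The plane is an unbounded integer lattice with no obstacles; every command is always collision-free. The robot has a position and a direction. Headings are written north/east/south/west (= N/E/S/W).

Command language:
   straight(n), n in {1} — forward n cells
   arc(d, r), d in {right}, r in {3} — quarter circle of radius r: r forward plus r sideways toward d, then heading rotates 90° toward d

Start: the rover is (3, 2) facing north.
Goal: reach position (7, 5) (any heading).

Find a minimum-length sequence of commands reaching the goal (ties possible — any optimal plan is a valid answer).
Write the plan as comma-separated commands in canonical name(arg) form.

arc(right, 3), straight(1)

t0: (3, 2) facing north
[1] after arc(right, 3): (6, 5) facing east
[2] after straight(1): (7, 5) facing east
no 1-step plan works, so 2 is optimal.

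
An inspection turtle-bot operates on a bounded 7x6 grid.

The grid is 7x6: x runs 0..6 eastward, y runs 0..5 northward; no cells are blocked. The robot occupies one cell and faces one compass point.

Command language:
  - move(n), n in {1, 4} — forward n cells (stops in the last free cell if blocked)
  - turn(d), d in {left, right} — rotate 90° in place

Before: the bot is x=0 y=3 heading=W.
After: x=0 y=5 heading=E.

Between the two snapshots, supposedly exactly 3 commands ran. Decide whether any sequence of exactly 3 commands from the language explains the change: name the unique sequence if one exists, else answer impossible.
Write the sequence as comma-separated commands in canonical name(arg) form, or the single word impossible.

key: move(4) runs into the grid edge before its full distance
start: x=0 y=3 heading=W
t=1 turn(right) ⇒ x=0 y=3 heading=N
t=2 move(4) ⇒ x=0 y=5 heading=N
t=3 turn(right) ⇒ x=0 y=5 heading=E
uniquely the one of 64 3-step routes that fits.

turn(right), move(4), turn(right)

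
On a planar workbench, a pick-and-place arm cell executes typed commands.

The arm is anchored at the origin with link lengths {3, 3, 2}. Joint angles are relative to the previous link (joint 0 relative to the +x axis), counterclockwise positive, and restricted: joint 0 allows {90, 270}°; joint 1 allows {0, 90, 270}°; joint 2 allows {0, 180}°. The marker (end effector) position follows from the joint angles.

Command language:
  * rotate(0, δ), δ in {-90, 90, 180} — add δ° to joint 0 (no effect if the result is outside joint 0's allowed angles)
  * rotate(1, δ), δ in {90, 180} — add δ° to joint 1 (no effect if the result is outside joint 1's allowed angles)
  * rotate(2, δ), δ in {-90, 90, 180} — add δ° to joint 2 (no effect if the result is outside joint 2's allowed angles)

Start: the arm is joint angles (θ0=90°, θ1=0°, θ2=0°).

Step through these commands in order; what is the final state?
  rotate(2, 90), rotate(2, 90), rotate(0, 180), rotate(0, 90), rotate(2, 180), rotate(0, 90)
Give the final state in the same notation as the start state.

from: joint angles (θ0=90°, θ1=0°, θ2=0°)
step 1 (rotate(2, 90)): joint angles (θ0=90°, θ1=0°, θ2=0°)
step 2 (rotate(2, 90)): joint angles (θ0=90°, θ1=0°, θ2=0°)
step 3 (rotate(0, 180)): joint angles (θ0=270°, θ1=0°, θ2=0°)
step 4 (rotate(0, 90)): joint angles (θ0=270°, θ1=0°, θ2=0°)
step 5 (rotate(2, 180)): joint angles (θ0=270°, θ1=0°, θ2=180°)
step 6 (rotate(0, 90)): joint angles (θ0=270°, θ1=0°, θ2=180°)

joint angles (θ0=270°, θ1=0°, θ2=180°)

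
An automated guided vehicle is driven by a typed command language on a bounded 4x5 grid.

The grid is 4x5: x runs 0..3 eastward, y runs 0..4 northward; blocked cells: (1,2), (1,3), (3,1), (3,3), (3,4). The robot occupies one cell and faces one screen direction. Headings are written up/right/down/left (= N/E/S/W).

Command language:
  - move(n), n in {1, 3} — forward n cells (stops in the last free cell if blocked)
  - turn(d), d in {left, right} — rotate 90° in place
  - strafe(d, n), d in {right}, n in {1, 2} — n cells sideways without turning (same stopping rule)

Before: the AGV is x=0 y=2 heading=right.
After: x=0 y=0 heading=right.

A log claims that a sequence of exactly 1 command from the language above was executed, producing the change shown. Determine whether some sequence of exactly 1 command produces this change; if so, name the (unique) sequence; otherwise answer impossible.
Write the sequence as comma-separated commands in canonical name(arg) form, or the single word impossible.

key: heading stays E — the single command does not turn
initial: x=0 y=2 heading=right
step 1 (strafe(right, 2)): x=0 y=0 heading=right
all 6 alternatives checked — unique.

strafe(right, 2)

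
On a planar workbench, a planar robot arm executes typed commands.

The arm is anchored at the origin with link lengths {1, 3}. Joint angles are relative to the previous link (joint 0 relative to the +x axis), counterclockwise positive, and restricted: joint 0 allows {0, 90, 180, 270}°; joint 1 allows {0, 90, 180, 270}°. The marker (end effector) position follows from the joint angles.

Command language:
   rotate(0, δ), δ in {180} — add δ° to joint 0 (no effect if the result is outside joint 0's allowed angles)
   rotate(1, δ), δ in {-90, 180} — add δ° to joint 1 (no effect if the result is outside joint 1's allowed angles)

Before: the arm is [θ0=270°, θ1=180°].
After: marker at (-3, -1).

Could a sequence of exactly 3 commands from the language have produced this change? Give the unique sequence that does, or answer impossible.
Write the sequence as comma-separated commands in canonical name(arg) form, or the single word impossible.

t0: [θ0=270°, θ1=180°]
[1] after rotate(1, -90): [θ0=270°, θ1=90°]
[2] after rotate(1, -90): [θ0=270°, θ1=0°]
[3] after rotate(1, -90): [θ0=270°, θ1=270°]
no other 3-command option fits: unique.

rotate(1, -90), rotate(1, -90), rotate(1, -90)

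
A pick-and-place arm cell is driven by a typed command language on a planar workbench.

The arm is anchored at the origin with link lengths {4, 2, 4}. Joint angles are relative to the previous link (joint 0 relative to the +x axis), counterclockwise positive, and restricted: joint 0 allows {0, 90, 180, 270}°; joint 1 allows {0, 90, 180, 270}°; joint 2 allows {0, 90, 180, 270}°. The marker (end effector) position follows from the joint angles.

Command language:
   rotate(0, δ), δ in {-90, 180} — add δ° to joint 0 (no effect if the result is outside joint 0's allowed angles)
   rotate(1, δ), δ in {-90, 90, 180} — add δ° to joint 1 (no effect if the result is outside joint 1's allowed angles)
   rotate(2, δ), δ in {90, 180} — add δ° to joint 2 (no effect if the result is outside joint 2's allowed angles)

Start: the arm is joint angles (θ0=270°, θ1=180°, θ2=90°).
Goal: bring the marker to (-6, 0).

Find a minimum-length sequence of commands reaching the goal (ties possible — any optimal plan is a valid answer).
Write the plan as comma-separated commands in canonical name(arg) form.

begin: joint angles (θ0=270°, θ1=180°, θ2=90°)
step 1 (rotate(0, -90)): joint angles (θ0=180°, θ1=180°, θ2=90°)
step 2 (rotate(2, 90)): joint angles (θ0=180°, θ1=180°, θ2=180°)
minimal: 2 command(s), checked below 2.

rotate(0, -90), rotate(2, 90)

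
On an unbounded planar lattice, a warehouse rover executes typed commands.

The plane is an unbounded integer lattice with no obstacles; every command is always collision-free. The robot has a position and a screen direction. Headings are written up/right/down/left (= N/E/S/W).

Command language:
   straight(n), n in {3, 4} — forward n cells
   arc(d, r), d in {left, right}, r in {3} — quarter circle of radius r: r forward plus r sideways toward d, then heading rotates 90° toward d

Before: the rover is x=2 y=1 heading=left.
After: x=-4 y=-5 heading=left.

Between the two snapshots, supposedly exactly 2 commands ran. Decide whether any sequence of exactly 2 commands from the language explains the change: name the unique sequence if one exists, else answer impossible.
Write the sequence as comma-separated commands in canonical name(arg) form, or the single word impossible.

key: still facing W at the end — net rotation zero over 2 steps
from: x=2 y=1 heading=left
1. arc(left, 3) → x=-1 y=-2 heading=down
2. arc(right, 3) → x=-4 y=-5 heading=left
uniquely the one of 16 2-step routes that fits.

arc(left, 3), arc(right, 3)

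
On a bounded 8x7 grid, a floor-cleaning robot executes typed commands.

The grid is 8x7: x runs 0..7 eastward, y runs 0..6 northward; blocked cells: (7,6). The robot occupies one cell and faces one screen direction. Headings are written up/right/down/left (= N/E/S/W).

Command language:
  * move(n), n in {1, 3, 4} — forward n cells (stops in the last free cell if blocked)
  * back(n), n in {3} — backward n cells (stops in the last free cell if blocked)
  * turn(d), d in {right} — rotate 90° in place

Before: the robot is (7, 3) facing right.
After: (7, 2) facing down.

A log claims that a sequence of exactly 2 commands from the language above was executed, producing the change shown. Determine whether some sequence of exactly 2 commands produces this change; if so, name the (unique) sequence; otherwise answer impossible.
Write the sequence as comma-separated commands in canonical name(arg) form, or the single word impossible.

key: cell and facing (now S) both changed — the 2 commands mix motion and turning
begin: (7, 3) facing right
t=1 turn(right) ⇒ (7, 3) facing down
t=2 move(1) ⇒ (7, 2) facing down
no other 2-command option fits: unique.

turn(right), move(1)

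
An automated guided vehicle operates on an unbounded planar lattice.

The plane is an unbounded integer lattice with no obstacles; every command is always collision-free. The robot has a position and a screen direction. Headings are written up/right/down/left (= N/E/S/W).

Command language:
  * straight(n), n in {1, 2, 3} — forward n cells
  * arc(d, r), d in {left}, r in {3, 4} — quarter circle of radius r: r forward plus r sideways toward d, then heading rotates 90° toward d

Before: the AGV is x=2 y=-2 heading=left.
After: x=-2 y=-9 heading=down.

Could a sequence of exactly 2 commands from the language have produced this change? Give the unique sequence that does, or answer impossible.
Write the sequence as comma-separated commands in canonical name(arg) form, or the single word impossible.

key: cell and facing (now S) both changed — the 2 commands mix motion and turning
start: x=2 y=-2 heading=left
[1] after arc(left, 4): x=-2 y=-6 heading=down
[2] after straight(3): x=-2 y=-9 heading=down
no other 2-command option fits: unique.

arc(left, 4), straight(3)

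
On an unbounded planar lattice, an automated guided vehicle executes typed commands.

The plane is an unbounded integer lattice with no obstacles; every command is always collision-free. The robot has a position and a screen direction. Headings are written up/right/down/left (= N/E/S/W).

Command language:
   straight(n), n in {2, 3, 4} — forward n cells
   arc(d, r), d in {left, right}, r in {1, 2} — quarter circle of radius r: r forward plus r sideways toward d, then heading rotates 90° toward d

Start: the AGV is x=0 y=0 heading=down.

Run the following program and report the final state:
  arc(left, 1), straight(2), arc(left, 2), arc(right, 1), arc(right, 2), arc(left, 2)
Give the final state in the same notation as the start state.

from: x=0 y=0 heading=down
t=1 arc(left, 1) ⇒ x=1 y=-1 heading=right
t=2 straight(2) ⇒ x=3 y=-1 heading=right
t=3 arc(left, 2) ⇒ x=5 y=1 heading=up
t=4 arc(right, 1) ⇒ x=6 y=2 heading=right
t=5 arc(right, 2) ⇒ x=8 y=0 heading=down
t=6 arc(left, 2) ⇒ x=10 y=-2 heading=right

x=10 y=-2 heading=right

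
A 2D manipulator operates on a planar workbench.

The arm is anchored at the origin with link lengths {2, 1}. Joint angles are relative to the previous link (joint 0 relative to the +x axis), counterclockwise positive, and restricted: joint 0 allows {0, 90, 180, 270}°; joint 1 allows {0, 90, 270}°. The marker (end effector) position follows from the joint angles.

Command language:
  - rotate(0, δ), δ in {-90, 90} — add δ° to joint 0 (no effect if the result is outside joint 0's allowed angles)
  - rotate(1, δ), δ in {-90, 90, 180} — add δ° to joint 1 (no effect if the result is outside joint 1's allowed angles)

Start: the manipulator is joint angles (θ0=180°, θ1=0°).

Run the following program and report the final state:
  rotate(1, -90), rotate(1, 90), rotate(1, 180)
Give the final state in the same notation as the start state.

joint angles (θ0=180°, θ1=0°)

initial: joint angles (θ0=180°, θ1=0°)
step 1 (rotate(1, -90)): joint angles (θ0=180°, θ1=270°)
step 2 (rotate(1, 90)): joint angles (θ0=180°, θ1=0°)
step 3 (rotate(1, 180)): joint angles (θ0=180°, θ1=0°)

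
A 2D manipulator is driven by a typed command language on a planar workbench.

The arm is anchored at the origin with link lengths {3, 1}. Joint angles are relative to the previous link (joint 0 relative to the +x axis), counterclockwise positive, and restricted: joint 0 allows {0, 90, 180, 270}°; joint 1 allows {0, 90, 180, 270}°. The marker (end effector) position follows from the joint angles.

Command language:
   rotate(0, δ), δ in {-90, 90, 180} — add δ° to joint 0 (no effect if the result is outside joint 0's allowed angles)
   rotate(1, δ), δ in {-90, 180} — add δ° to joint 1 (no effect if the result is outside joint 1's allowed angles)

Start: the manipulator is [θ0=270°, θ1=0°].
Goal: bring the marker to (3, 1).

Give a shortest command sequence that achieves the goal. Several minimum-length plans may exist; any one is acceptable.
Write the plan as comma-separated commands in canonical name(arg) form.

t0: [θ0=270°, θ1=0°]
[1] after rotate(0, 90): [θ0=0°, θ1=0°]
[2] after rotate(1, 180): [θ0=0°, θ1=180°]
[3] after rotate(1, -90): [θ0=0°, θ1=90°]
shorter routes all fall short; 3 is best.

rotate(0, 90), rotate(1, 180), rotate(1, -90)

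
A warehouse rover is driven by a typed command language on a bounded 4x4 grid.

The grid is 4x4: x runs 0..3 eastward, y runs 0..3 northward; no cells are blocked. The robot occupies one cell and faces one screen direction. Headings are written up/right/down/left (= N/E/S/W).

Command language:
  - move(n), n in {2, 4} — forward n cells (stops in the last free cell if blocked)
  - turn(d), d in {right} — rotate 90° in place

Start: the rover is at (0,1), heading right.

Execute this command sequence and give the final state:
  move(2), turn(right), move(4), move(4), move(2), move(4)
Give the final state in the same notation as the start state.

initial: at (0,1), heading right
1. move(2) → at (2,1), heading right
2. turn(right) → at (2,1), heading down
3. move(4) → at (2,0), heading down
4. move(4) → at (2,0), heading down
5. move(2) → at (2,0), heading down
6. move(4) → at (2,0), heading down

at (2,0), heading down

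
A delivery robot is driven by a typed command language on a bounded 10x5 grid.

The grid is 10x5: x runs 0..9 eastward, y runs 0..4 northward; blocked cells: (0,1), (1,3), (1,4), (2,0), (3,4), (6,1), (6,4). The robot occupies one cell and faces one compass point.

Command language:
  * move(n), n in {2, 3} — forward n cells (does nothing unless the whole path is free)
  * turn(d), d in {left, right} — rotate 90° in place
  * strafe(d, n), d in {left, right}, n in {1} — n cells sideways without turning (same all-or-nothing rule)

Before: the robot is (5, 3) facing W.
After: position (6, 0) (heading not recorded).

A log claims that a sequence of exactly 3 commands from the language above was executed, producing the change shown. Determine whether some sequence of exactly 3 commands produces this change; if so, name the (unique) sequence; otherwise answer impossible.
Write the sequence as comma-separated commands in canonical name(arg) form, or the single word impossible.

key: running strafe(left, 1) before turn(left) would end elsewhere — order is forced
start: (5, 3) facing W
[1] after turn(left): (5, 3) facing S
[2] after move(3): (5, 0) facing S
[3] after strafe(left, 1): (6, 0) facing S
uniquely the one of 216 3-step routes that fits.

turn(left), move(3), strafe(left, 1)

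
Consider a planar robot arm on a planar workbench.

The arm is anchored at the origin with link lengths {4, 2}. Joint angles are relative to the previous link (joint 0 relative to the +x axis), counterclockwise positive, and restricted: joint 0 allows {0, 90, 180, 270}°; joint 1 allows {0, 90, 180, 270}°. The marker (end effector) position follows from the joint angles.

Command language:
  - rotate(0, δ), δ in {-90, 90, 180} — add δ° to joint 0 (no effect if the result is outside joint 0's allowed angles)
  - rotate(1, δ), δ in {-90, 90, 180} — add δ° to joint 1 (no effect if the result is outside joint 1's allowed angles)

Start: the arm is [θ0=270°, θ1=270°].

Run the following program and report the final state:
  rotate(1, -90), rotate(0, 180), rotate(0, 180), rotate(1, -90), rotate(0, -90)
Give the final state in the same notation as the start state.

start: [θ0=270°, θ1=270°]
step 1 (rotate(1, -90)): [θ0=270°, θ1=180°]
step 2 (rotate(0, 180)): [θ0=90°, θ1=180°]
step 3 (rotate(0, 180)): [θ0=270°, θ1=180°]
step 4 (rotate(1, -90)): [θ0=270°, θ1=90°]
step 5 (rotate(0, -90)): [θ0=180°, θ1=90°]

[θ0=180°, θ1=90°]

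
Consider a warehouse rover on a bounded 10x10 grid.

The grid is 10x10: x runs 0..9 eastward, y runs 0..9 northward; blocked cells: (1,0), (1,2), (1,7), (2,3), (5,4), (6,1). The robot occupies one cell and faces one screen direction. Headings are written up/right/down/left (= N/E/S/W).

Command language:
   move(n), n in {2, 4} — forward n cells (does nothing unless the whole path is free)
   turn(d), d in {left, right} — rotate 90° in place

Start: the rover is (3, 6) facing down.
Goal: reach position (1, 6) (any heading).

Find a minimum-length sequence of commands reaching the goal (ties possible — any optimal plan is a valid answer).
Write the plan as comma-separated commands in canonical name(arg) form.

start: (3, 6) facing down
step 1 (turn(right)): (3, 6) facing left
step 2 (move(2)): (1, 6) facing left
no 1-step plan works, so 2 is optimal.

turn(right), move(2)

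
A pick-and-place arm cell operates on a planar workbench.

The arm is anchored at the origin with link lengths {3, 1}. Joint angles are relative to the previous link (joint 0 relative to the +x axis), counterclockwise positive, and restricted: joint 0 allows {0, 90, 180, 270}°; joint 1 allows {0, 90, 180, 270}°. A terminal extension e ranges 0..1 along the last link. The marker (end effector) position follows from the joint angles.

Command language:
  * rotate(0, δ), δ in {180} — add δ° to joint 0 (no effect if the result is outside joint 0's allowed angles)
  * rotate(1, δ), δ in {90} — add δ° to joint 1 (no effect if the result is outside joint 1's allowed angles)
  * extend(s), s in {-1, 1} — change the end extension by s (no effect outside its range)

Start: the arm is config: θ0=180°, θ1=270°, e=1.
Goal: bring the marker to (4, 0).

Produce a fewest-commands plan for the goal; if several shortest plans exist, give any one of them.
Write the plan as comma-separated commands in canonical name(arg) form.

rotate(1, 90), extend(-1), rotate(0, 180)

initial: config: θ0=180°, θ1=270°, e=1
1. rotate(1, 90) → config: θ0=180°, θ1=0°, e=1
2. extend(-1) → config: θ0=180°, θ1=0°, e=0
3. rotate(0, 180) → config: θ0=0°, θ1=0°, e=0
shorter routes all fall short; 3 is best.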